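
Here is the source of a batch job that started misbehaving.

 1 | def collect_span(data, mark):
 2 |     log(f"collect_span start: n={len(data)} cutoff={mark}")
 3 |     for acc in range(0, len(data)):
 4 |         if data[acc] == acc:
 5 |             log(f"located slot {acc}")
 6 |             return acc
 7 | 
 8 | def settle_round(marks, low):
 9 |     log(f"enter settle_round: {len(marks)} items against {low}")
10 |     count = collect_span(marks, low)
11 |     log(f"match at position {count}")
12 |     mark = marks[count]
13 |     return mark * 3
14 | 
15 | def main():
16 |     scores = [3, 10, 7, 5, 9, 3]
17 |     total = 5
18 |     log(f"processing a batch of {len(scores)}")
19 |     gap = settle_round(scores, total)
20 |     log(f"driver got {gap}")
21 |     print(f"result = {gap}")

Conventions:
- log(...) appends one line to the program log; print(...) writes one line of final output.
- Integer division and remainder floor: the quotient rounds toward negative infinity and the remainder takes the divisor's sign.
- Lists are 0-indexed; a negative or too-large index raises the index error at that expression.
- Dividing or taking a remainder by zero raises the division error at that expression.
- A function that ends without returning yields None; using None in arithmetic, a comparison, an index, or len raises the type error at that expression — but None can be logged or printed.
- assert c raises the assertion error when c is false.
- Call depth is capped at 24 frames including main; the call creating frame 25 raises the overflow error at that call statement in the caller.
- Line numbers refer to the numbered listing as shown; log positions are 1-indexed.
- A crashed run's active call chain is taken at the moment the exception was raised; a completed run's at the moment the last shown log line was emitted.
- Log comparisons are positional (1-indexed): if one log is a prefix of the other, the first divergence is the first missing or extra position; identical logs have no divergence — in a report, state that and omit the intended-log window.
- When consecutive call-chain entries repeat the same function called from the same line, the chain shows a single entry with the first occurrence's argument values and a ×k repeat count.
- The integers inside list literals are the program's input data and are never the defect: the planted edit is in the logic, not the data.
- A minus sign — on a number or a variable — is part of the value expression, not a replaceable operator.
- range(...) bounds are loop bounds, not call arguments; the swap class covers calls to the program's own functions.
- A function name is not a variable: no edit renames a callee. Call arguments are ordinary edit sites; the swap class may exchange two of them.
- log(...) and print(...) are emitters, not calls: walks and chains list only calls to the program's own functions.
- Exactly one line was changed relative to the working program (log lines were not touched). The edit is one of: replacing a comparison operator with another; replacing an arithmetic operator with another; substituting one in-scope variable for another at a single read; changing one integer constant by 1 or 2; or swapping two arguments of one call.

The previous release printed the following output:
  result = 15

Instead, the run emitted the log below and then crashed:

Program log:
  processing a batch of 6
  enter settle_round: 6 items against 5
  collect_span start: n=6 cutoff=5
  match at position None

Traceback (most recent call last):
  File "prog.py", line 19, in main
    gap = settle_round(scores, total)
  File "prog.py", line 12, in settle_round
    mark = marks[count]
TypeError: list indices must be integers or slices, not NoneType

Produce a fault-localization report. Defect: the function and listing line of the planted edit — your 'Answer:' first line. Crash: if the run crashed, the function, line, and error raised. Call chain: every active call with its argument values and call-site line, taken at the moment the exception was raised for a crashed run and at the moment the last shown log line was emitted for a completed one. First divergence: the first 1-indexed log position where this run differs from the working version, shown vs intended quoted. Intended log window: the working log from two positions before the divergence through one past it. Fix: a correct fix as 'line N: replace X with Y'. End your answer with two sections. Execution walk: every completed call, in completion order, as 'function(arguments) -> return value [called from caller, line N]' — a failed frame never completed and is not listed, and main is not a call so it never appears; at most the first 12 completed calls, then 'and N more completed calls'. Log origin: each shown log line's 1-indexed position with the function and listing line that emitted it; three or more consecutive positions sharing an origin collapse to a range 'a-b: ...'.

Answer: the defect is in collect_span at line 4.
The tell: Log line 4 is where behavior first shows: 'match at position None' appears instead of 'located slot 3'.
Crash: settle_round, line 12, TypeError.
Call chain: main -> settle_round([3, 10, 7, 5, 9, 3], 5) (called at line 19).
First divergence: position 4 — shown 'match at position None', intended 'located slot 3'.
Intended log window:
  2: enter settle_round: 6 items against 5
  3: collect_span start: n=6 cutoff=5
  4: located slot 3
  5: match at position 3
Execution walk:
  collect_span([3, 10, 7, 5, 9, 3], 5) -> None  [called from settle_round, line 10]
Origin of each log line:
  1: from main, line 18
  2: from settle_round, line 9
  3: from collect_span, line 2
  4: from settle_round, line 11
A correct fix: line 4: replace `data[acc] == acc` with `data[acc] == mark`.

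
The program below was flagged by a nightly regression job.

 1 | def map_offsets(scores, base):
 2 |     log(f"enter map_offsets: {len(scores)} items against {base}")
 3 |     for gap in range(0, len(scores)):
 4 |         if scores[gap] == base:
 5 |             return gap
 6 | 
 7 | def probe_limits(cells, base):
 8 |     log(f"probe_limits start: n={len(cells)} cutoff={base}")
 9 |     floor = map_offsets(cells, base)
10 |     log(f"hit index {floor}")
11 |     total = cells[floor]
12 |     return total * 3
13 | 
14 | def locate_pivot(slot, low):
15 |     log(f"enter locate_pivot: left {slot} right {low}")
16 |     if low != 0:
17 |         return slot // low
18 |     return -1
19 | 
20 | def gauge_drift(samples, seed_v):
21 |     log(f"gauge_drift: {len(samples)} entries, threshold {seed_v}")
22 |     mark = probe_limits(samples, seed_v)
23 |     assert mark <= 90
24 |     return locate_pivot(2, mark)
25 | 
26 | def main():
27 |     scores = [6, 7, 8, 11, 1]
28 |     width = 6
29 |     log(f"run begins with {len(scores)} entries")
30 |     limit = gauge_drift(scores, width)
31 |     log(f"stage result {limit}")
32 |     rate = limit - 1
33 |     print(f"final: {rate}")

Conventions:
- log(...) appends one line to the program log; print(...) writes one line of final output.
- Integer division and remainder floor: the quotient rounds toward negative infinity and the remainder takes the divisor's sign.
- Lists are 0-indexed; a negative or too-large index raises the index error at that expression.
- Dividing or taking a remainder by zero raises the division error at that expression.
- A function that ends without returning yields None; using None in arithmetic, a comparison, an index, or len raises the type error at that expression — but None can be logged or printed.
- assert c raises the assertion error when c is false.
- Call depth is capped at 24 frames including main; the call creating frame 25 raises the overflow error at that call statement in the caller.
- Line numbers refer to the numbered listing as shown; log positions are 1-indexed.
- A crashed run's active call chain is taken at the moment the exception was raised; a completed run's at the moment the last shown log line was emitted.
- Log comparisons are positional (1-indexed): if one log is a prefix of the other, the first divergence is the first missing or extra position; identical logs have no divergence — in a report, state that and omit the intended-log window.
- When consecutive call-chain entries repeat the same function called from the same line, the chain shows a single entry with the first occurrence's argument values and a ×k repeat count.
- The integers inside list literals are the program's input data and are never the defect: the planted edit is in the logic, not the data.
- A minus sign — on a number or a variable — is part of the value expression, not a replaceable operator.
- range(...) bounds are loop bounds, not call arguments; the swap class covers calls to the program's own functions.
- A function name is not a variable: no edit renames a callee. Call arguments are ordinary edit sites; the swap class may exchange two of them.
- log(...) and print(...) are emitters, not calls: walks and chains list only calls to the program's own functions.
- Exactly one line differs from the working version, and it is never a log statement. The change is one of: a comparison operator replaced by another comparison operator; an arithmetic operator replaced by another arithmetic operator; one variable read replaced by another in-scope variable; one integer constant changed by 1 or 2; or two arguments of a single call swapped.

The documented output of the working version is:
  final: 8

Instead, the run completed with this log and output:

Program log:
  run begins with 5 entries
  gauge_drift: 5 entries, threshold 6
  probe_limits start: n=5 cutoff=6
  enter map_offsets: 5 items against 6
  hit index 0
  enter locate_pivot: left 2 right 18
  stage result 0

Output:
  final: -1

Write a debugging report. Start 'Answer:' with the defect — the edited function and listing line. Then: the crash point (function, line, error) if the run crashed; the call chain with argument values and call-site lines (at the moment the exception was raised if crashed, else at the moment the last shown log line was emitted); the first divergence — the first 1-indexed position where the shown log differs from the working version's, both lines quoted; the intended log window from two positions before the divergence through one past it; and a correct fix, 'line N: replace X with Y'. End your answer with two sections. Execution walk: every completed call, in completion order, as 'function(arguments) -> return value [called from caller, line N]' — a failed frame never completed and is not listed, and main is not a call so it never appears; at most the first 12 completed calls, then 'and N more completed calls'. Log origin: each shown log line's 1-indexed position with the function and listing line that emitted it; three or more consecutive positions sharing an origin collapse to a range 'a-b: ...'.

Answer: the defect is in gauge_drift at line 24.
Core observation: The earliest visible damage is log position 6 — 'enter locate_pivot: left 2 right 18' rather than the intended 'enter locate_pivot: left 18 right 2'.
Call chain: main.
First divergence: position 6; shown 'enter locate_pivot: left 2 right 18' vs intended 'enter locate_pivot: left 18 right 2'.
Intended log window:
  4: enter map_offsets: 5 items against 6
  5: hit index 0
  6: enter locate_pivot: left 18 right 2
  7: stage result 9
Execution walk:
  map_offsets([6, 7, 8, 11, 1], 6) -> 0  [called from probe_limits, line 9]
  probe_limits([6, 7, 8, 11, 1], 6) -> 18  [called from gauge_drift, line 22]
  locate_pivot(2, 18) -> 0  [called from gauge_drift, line 24]
  gauge_drift([6, 7, 8, 11, 1], 6) -> 0  [called from main, line 30]
Log origin:
  1: emitted by main (line 29)
  2: emitted by gauge_drift (line 21)
  3: emitted by probe_limits (line 8)
  4: emitted by map_offsets (line 2)
  5: emitted by probe_limits (line 10)
  6: emitted by locate_pivot (line 15)
  7: emitted by main (line 31)
A correct fix: line 24: replace `locate_pivot(2, mark)` with `locate_pivot(mark, 2)`.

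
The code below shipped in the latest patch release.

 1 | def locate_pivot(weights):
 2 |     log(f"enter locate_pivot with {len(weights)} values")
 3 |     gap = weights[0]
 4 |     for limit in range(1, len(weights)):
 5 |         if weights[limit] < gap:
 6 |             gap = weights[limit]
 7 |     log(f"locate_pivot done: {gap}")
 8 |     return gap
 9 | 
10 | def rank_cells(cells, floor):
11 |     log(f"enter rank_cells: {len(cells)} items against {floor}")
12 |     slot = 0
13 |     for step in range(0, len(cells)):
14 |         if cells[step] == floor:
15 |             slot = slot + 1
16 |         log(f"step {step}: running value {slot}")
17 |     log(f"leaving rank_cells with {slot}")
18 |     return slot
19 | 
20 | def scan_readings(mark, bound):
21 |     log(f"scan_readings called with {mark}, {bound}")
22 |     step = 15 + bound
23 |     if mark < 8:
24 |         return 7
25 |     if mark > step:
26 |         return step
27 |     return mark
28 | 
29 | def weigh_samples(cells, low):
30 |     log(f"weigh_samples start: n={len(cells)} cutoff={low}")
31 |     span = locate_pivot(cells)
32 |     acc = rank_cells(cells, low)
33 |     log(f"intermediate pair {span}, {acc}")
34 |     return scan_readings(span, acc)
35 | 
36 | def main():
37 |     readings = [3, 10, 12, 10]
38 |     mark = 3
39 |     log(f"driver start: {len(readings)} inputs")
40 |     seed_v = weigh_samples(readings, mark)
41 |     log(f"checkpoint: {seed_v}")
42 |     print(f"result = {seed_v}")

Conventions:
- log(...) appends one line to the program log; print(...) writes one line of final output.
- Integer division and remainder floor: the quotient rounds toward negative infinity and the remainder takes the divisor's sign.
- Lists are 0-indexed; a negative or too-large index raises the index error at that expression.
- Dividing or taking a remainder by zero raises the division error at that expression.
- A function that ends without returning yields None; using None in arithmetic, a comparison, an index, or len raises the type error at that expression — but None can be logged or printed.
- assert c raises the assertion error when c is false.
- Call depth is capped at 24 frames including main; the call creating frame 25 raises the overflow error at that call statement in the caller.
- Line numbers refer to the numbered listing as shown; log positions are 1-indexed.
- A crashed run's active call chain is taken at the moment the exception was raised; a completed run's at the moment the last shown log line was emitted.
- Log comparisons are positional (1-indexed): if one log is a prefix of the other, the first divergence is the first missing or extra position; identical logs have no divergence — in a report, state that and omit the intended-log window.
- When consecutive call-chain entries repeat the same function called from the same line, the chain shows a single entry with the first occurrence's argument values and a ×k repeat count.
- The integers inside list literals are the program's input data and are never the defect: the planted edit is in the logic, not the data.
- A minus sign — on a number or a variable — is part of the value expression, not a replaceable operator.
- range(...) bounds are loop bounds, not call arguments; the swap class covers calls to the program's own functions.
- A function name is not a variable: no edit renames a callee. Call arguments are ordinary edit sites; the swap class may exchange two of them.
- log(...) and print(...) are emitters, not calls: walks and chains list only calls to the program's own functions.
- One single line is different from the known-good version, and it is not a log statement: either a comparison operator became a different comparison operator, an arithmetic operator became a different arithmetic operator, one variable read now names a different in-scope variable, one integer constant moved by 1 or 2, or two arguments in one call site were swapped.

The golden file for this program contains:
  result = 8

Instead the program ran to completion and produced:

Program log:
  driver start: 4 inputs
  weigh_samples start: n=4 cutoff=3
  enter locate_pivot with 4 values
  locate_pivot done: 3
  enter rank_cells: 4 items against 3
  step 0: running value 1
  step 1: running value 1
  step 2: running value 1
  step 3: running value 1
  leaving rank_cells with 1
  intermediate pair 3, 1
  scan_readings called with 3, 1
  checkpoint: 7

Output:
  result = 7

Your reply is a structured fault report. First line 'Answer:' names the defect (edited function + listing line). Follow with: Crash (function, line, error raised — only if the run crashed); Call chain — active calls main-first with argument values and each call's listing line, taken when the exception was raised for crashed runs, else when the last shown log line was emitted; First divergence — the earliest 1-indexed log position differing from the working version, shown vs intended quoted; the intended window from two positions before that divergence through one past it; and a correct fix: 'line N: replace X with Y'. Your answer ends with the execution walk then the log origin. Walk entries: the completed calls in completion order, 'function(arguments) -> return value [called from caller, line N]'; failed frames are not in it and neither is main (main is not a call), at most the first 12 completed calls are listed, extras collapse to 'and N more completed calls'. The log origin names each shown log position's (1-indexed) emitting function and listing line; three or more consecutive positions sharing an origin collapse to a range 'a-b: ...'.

Answer: the defect is in scan_readings at line 24.
Core observation: The log first diverges at position 13: the faulty run prints 'checkpoint: 7' where the working version prints 'checkpoint: 8'.
Call chain: main.
First divergence: position 13; shown 'checkpoint: 7' vs intended 'checkpoint: 8'.
Intended log window:
  11: intermediate pair 3, 1
  12: scan_readings called with 3, 1
  13: checkpoint: 8
Execution walk:
  locate_pivot([3, 10, 12, 10]) -> 3  [called from weigh_samples, line 31]
  rank_cells([3, 10, 12, 10], 3) -> 1  [called from weigh_samples, line 32]
  scan_readings(3, 1) -> 7  [called from weigh_samples, line 34]
  weigh_samples([3, 10, 12, 10], 3) -> 7  [called from main, line 40]
Log line origins:
  1 — main, line 39
  2 — weigh_samples, line 30
  3 — locate_pivot, line 2
  4 — locate_pivot, line 7
  5 — rank_cells, line 11
  6-9 — rank_cells, line 16
  10 — rank_cells, line 17
  11 — weigh_samples, line 33
  12 — scan_readings, line 21
  13 — main, line 41
A correct fix: line 24: replace `7` with `8`.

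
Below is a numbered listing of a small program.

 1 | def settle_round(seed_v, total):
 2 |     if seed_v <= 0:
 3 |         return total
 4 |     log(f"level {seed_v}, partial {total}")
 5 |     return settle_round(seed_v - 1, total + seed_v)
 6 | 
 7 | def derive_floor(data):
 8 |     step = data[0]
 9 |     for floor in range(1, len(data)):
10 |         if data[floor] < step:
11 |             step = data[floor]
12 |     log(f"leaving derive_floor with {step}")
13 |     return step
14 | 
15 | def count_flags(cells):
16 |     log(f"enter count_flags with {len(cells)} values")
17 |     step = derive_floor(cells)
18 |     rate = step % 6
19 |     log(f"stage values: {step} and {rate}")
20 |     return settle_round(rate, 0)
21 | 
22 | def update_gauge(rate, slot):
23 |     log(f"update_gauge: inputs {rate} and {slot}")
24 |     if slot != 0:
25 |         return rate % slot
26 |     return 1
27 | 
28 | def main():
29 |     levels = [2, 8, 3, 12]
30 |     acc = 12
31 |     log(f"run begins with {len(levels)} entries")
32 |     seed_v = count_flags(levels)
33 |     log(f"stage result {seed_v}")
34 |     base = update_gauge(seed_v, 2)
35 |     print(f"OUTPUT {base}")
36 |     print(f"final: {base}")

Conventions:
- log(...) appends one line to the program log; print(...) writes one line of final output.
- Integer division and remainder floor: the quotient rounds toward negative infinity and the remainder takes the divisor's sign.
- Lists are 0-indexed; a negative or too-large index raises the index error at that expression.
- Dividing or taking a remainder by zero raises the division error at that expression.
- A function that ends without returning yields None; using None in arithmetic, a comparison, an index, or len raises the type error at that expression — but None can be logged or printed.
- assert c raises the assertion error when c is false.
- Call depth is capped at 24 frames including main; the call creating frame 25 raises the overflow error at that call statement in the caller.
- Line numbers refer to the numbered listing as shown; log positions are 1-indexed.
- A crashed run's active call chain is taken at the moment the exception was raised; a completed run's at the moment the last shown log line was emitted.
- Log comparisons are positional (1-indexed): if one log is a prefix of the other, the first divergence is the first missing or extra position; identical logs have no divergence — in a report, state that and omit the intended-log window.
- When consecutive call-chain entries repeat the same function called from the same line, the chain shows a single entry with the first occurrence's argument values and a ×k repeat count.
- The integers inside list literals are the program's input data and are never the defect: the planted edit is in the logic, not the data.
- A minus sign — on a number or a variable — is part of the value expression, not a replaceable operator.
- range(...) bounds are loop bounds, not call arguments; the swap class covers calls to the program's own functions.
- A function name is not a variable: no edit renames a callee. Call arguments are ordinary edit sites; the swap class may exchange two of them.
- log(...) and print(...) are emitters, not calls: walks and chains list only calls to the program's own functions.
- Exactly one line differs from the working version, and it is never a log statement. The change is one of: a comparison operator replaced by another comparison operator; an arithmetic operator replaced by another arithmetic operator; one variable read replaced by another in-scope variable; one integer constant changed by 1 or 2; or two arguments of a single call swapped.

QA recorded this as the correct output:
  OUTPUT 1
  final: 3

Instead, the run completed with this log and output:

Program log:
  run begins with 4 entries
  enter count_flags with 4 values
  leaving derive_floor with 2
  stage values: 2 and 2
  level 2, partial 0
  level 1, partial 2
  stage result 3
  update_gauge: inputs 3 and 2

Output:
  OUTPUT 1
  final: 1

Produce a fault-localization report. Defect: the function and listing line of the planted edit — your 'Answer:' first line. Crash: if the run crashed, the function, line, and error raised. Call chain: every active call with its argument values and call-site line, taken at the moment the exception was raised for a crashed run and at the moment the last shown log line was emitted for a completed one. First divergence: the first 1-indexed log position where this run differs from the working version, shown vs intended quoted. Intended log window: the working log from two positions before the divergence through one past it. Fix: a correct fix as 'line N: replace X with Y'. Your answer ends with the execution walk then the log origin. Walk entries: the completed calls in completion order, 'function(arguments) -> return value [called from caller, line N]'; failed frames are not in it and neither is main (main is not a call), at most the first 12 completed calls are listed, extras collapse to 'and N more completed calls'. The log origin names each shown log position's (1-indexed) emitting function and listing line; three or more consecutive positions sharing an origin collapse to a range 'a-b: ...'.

Answer: the defect is in main at line 36.
Key fact: No log line changed; the fault shows up purely in the output.
Call chain: main -> update_gauge(3, 2) (called at line 34).
First divergence: none — the logs agree in full.
Execution walk:
  derive_floor([2, 8, 3, 12]) -> 2  [called from count_flags, line 17]
  settle_round(0, 3) -> 3  [called from settle_round, line 5]
  settle_round(1, 2) -> 3  [called from settle_round, line 5]
  settle_round(2, 0) -> 3  [called from count_flags, line 20]
  count_flags([2, 8, 3, 12]) -> 3  [called from main, line 32]
  update_gauge(3, 2) -> 1  [called from main, line 34]
Log origins:
  1: emitted by main (line 31)
  2: emitted by count_flags (line 16)
  3: emitted by derive_floor (line 12)
  4: emitted by count_flags (line 19)
  5: emitted by settle_round (line 4)
  6: emitted by settle_round (line 4)
  7: emitted by main (line 33)
  8: emitted by update_gauge (line 23)
A correct fix: line 36: replace `base` with `seed_v`.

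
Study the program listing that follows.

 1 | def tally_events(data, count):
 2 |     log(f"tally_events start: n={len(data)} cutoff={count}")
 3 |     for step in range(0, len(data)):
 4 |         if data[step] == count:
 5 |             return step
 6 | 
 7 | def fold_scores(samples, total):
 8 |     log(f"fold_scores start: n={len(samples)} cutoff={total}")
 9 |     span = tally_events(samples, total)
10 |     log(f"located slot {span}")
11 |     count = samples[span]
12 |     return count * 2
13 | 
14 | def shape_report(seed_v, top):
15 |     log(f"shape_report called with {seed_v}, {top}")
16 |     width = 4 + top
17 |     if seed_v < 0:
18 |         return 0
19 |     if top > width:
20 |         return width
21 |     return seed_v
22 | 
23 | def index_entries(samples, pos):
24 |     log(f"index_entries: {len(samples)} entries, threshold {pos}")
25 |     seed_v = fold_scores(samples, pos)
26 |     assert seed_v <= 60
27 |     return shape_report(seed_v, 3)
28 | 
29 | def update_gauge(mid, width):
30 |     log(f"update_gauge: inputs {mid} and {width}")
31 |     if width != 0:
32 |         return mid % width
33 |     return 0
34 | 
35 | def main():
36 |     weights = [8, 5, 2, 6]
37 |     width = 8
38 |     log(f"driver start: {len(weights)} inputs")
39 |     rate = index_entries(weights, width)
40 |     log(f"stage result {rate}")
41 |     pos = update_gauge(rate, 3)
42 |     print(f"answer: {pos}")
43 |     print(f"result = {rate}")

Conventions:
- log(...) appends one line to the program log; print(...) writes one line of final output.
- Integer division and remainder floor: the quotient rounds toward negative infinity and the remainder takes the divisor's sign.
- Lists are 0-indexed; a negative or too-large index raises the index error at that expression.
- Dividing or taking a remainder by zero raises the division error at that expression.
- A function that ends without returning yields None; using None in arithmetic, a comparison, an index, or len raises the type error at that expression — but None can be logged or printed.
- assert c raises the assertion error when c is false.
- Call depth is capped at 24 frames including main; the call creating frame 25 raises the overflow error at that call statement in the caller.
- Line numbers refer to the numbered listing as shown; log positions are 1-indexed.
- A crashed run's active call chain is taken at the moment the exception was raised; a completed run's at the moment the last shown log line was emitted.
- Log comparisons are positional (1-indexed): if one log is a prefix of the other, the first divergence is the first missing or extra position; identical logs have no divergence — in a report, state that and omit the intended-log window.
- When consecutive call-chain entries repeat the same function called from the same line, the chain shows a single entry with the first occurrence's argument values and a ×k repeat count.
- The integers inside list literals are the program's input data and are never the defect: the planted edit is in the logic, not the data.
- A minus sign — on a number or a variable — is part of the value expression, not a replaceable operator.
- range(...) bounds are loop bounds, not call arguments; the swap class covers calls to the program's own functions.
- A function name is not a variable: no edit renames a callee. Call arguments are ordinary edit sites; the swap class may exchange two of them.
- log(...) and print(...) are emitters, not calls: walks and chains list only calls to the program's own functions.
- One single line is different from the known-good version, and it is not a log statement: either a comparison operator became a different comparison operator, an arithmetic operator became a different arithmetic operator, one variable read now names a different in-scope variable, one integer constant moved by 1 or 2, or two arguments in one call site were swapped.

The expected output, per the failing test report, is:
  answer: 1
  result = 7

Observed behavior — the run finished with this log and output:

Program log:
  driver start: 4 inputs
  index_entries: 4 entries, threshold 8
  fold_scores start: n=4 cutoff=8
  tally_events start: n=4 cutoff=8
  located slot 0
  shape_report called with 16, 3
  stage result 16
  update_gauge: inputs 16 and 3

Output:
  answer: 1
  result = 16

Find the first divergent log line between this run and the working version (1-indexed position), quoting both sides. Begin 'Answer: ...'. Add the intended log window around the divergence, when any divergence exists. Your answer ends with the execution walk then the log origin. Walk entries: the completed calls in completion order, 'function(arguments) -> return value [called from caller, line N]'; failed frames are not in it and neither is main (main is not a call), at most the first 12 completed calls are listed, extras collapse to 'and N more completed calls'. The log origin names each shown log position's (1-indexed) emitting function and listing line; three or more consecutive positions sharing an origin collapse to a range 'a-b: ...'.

Answer: position 7 — the shown line 'stage result 16' should read 'stage result 7'.
Intended log window:
  5: located slot 0
  6: shape_report called with 16, 3
  7: stage result 7
  8: update_gauge: inputs 7 and 3
Execution walk:
  tally_events([8, 5, 2, 6], 8) -> 0  [called from fold_scores, line 9]
  fold_scores([8, 5, 2, 6], 8) -> 16  [called from index_entries, line 25]
  shape_report(16, 3) -> 16  [called from index_entries, line 27]
  index_entries([8, 5, 2, 6], 8) -> 16  [called from main, line 39]
  update_gauge(16, 3) -> 1  [called from main, line 41]
Origin of each log line:
  1 — main, line 38
  2 — index_entries, line 24
  3 — fold_scores, line 8
  4 — tally_events, line 2
  5 — fold_scores, line 10
  6 — shape_report, line 15
  7 — main, line 40
  8 — update_gauge, line 30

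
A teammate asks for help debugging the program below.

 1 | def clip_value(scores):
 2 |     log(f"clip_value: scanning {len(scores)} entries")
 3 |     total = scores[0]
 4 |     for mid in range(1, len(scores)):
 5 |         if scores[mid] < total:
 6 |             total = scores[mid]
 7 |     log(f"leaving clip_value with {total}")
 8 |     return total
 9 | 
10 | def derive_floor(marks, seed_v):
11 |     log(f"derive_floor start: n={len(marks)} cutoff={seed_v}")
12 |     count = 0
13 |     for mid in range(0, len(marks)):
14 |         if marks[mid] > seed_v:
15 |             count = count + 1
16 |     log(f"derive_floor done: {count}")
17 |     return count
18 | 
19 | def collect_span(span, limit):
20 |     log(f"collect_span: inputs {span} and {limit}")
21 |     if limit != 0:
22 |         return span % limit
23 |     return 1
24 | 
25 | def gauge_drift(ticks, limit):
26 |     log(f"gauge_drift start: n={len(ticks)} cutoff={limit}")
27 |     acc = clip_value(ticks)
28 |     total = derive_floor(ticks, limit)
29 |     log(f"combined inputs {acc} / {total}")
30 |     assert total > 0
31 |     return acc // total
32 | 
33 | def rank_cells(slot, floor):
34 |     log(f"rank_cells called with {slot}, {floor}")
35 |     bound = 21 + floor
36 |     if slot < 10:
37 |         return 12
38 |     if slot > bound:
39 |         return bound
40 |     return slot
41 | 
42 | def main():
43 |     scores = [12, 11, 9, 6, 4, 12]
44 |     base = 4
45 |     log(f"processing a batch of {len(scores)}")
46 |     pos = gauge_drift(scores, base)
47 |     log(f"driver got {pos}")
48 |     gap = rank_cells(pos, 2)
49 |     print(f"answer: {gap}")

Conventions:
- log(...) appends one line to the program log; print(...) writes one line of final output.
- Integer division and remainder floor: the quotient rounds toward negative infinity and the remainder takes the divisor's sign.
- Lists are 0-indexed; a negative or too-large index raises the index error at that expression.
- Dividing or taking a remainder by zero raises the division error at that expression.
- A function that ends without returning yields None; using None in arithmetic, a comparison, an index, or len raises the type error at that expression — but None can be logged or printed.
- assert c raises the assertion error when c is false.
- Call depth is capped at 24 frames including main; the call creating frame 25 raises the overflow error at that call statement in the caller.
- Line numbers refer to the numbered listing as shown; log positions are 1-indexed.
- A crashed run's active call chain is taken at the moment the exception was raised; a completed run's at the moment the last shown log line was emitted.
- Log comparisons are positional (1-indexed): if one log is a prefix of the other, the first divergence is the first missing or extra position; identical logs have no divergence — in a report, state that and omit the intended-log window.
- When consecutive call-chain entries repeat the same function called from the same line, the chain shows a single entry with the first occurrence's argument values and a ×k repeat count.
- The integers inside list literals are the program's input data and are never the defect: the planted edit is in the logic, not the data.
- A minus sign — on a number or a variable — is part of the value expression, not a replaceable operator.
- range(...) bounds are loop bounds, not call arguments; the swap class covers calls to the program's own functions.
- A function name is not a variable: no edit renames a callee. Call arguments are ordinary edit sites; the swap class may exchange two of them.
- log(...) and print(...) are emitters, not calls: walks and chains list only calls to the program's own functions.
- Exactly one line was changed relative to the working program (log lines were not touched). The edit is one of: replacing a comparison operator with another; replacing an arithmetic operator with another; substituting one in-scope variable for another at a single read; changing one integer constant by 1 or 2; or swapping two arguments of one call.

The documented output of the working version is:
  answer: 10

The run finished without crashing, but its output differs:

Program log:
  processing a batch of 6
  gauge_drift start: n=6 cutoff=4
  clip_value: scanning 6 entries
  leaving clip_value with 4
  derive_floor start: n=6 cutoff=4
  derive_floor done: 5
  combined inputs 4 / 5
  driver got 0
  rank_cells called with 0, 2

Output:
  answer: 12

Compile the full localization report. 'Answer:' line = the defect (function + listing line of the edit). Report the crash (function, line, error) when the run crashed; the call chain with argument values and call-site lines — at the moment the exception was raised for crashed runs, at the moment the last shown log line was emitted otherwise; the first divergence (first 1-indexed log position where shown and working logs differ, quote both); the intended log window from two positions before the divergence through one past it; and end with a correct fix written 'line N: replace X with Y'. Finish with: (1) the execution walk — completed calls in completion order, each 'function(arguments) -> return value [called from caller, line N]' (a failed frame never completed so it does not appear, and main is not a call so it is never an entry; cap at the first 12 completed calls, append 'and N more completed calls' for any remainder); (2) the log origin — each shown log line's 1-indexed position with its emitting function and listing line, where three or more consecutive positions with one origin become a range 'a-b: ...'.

Answer: the defect is in rank_cells at line 37.
The tell: The logs agree in full; only the final output differs.
Call chain: main -> rank_cells(0, 2) (called at line 48).
First divergence: there is none — every log position agrees.
Execution walk:
  clip_value([12, 11, 9, 6, 4, 12]) -> 4  [called from gauge_drift, line 27]
  derive_floor([12, 11, 9, 6, 4, 12], 4) -> 5  [called from gauge_drift, line 28]
  gauge_drift([12, 11, 9, 6, 4, 12], 4) -> 0  [called from main, line 46]
  rank_cells(0, 2) -> 12  [called from main, line 48]
Log origins:
  1: logged in main at line 45
  2: logged in gauge_drift at line 26
  3: logged in clip_value at line 2
  4: logged in clip_value at line 7
  5: logged in derive_floor at line 11
  6: logged in derive_floor at line 16
  7: logged in gauge_drift at line 29
  8: logged in main at line 47
  9: logged in rank_cells at line 34
A correct fix: line 37: replace `12` with `10`.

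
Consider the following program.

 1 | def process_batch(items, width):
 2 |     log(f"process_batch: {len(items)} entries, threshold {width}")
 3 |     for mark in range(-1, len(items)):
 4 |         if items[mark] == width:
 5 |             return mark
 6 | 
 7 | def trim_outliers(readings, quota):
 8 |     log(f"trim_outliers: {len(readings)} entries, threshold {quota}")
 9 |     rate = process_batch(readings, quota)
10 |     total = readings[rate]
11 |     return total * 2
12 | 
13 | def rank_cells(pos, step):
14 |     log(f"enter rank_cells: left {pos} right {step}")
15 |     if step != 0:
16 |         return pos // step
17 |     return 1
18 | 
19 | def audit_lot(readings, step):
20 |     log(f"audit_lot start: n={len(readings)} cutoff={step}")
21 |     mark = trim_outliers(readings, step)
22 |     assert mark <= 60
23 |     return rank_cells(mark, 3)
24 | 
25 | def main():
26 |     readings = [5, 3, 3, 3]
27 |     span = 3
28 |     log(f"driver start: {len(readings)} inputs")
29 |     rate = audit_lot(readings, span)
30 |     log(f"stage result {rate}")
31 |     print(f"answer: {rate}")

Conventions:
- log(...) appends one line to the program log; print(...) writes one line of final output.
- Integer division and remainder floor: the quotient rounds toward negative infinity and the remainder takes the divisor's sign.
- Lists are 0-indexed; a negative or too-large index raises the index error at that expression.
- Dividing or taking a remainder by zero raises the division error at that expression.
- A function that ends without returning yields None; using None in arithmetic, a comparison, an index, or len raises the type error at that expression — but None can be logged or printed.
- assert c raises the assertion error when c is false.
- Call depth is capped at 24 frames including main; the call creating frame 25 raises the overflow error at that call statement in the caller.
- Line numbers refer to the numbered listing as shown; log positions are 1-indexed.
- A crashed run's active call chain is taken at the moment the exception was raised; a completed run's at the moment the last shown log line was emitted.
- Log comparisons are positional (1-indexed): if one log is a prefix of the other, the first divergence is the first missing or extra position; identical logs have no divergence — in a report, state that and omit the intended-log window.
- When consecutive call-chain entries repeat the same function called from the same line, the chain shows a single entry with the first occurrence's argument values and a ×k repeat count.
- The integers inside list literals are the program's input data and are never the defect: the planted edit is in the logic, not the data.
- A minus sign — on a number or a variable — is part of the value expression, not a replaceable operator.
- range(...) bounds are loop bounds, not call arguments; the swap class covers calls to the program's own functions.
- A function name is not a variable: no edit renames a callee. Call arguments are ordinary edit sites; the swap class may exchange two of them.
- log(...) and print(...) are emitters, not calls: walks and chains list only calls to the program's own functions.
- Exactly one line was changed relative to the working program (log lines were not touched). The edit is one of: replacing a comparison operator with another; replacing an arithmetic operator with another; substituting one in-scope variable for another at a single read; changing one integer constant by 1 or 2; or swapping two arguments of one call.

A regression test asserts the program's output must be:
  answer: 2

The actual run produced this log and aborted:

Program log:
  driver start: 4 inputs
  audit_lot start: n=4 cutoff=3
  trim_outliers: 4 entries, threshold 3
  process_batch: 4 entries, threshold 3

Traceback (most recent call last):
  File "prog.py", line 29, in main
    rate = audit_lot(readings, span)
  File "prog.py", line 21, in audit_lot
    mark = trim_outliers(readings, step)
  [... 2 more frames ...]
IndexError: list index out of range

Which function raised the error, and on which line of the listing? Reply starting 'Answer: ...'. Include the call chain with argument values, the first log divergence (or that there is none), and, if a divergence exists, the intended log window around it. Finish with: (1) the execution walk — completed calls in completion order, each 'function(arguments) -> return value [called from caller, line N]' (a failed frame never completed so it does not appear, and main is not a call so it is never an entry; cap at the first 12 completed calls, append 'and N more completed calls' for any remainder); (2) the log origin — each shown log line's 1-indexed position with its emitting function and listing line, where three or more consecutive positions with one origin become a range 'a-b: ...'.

Answer: the error was raised in process_batch, line 4.
The tell: The log ends early — 4 lines, where the working version next logs 'enter rank_cells: left 6 right 3'.
Call chain: main -> audit_lot([5, 3, 3, 3], 3) (called at line 29) -> trim_outliers([5, 3, 3, 3], 3) (called at line 21) -> process_batch([5, 3, 3, 3], 3) (called at line 9).
First divergence: position 5 (shown log ended at 4 lines; the working version continues: 'enter rank_cells: left 6 right 3').
Intended log window:
  3: trim_outliers: 4 entries, threshold 3
  4: process_batch: 4 entries, threshold 3
  5: enter rank_cells: left 6 right 3
  6: stage result 2
Execution walk:
  (no call completed)
Log origins:
  1 — main, line 28
  2 — audit_lot, line 20
  3 — trim_outliers, line 8
  4 — process_batch, line 2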